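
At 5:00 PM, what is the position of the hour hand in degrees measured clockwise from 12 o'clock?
The hour hand moves 30 degrees per hour and 0.5 degrees per minute.
At 5:00: (5) x 30 + 0 x 0.5 = 150 + 0 = 150 degrees

Final answer: 150 degrees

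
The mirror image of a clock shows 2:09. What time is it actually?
Reflection across the vertical (12-6) axis maps a hand at angle A degrees to (360 - A) degrees, which sends a reading of T minutes past 12:00 to (720 - T) minutes past 12:00.
Mirror reads 2:09 = 129 minutes past 12:00.
Actual time: (720 - 129) mod 720 = 591 minutes = 9:51.

Final answer: 9:51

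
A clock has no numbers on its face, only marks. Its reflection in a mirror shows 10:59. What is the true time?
Reflection across the vertical (12-6) axis maps a hand at angle A degrees to (360 - A) degrees, which sends a reading of T minutes past 12:00 to (720 - T) minutes past 12:00.
Mirror reads 10:59 = 659 minutes past 12:00.
Actual time: (720 - 659) mod 720 = 61 minutes = 1:01.

Final answer: 1:01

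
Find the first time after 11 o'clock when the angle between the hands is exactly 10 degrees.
At t minutes past 11:00, the hour hand is at 30 x 11 + 0.5t degrees and the minute hand is at 6t degrees.
The smaller angle between them is 10 degrees when |30H - 5.5t| = 10 or |30H - 5.5t| = 350.
With H = 11, solve 30 x 11 - 5.5t = +/- target for each target:
  t = (30 x 11 - 10) / 5.5 = 58.18
  t = (30 x 11 + 10) / 5.5 = 61.82 (outside (0, 60))
  t = (30 x 11 - 350) / 5.5 = -3.64 (outside (0, 60))
  t = (30 x 11 + 350) / 5.5 = 123.64 (outside (0, 60))
Valid solutions in (0, 60): {58.18} minutes.
The first occurrence is t = 58.18 minutes.
The hands form a 10-degree angle at 58.18 minutes past 11:00.

Final answer: 58.18 minutes past 11:00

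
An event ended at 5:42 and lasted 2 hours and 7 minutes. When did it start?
Starting time: 5:42 = 342 total minutes past 12:00
Subtracting: 2 hours and 7 minutes = 127 minutes
342 - 127 = 215 minutes
= 3 hours and 35 minutes past 12:00 = 3:35

Final answer: 3:35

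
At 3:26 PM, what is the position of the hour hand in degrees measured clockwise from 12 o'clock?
The hour hand moves 30 degrees per hour and 0.5 degrees per minute.
At 3:26: (3) x 30 + 26 x 0.5 = 90 + 13 = 103 degrees

Final answer: 103 degrees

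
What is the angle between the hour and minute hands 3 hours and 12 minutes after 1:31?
First find the time 3 hours and 12 minutes after 1:31.
Total minutes: 1 x 60 + 31 + 3 x 60 + 12 = 283.
283 mod 720 = 283 minutes = 4:43.
Now compute the angle at 4:43:
Hour hand: 4 x 30 + 43 x 0.5 = 141.5 degrees
Minute hand: 43 x 6 = 258 degrees
Difference: |141.5 - 258| = 116.5 degrees
The angle is 116.5 degrees

Final answer: 116.5 degrees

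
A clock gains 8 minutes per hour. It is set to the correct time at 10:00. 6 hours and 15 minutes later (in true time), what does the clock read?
For every 60 true minutes, the faulty clock advances 60 + 8 = 68 minutes.
True elapsed: 6 hours and 15 minutes = 375 minutes.
Faulty clock advances: 375 x 68/60 = 425 minutes (drift: 50 minutes ahead).
Shown time: 10:00 + 425 minutes = 5:05.

Final answer: 5:05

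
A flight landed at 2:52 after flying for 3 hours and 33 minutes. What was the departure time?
Starting time: 2:52 = 172 total minutes past 12:00
Subtracting: 3 hours and 33 minutes = 213 minutes
172 - 213 = -41 (negative, add 12 hours = 720) = 679 minutes
= 11 hours and 19 minutes past 12:00 = 11:19

Final answer: 11:19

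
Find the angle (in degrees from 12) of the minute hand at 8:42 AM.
The minute hand moves 6 degrees per minute.
At 8:42: 42 x 6 = 252 degrees

Final answer: 252 degrees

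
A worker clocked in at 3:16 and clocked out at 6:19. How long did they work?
From 3:16 to 6:19:
(6 x 60 + 19) - (3 x 60 + 16) = 379 - 196 = 183 minutes
= 3 hours and 3 minutes

Final answer: 3 hours and 3 minutes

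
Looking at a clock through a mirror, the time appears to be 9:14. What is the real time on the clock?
Reflection across the vertical (12-6) axis maps a hand at angle A degrees to (360 - A) degrees, which sends a reading of T minutes past 12:00 to (720 - T) minutes past 12:00.
Mirror reads 9:14 = 554 minutes past 12:00.
Actual time: (720 - 554) mod 720 = 166 minutes = 2:46.

Final answer: 2:46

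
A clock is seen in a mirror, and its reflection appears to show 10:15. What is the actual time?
Reflection across the vertical (12-6) axis maps a hand at angle A degrees to (360 - A) degrees, which sends a reading of T minutes past 12:00 to (720 - T) minutes past 12:00.
Mirror reads 10:15 = 615 minutes past 12:00.
Actual time: (720 - 615) mod 720 = 105 minutes = 1:45.

Final answer: 1:45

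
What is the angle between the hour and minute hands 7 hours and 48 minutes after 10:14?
First find the time 7 hours and 48 minutes after 10:14.
Total minutes: 10 x 60 + 14 + 7 x 60 + 48 = 1082.
1082 mod 720 = 362 minutes = 6:02.
Now compute the angle at 6:02:
Hour hand: 6 x 30 + 2 x 0.5 = 181 degrees
Minute hand: 2 x 6 = 12 degrees
Difference: |181 - 12| = 169 degrees
The angle is 169 degrees

Final answer: 169 degrees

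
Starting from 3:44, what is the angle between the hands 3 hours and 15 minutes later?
First find the time 3 hours and 15 minutes after 3:44.
Total minutes: 3 x 60 + 44 + 3 x 60 + 15 = 419.
419 mod 720 = 419 minutes = 6:59.
Now compute the angle at 6:59:
Hour hand: 6 x 30 + 59 x 0.5 = 209.5 degrees
Minute hand: 59 x 6 = 354 degrees
Difference: |209.5 - 354| = 144.5 degrees
The angle is 144.5 degrees

Final answer: 144.5 degrees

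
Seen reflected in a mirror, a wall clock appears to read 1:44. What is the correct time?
Reflection across the vertical (12-6) axis maps a hand at angle A degrees to (360 - A) degrees, which sends a reading of T minutes past 12:00 to (720 - T) minutes past 12:00.
Mirror reads 1:44 = 104 minutes past 12:00.
Actual time: (720 - 104) mod 720 = 616 minutes = 10:16.

Final answer: 10:16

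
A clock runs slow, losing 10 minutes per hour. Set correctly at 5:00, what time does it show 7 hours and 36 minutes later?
For every 60 true minutes, the faulty clock advances 60 - 10 = 50 minutes.
True elapsed: 7 hours and 36 minutes = 456 minutes.
Faulty clock advances: 456 x 50/60 = 380 minutes (drift: 76 minutes behind).
Shown time: 5:00 + 380 minutes = 11:20.

Final answer: 11:20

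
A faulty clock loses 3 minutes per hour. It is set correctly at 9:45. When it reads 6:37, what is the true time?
For every 60 true minutes, the faulty clock advances 57 minutes, so 1 faulty-clock minute corresponds to 60/57 true minutes.
From 9:45 to 6:37 on the faulty dial is 532 minutes.
True elapsed: 532 x 60/57 = 560 minutes = 9 hours and 20 minutes.
True time: 9:45 + 9 hours and 20 minutes = 7:05.

Final answer: 7:05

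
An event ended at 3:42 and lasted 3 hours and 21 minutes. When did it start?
Starting time: 3:42 = 222 total minutes past 12:00
Subtracting: 3 hours and 21 minutes = 201 minutes
222 - 201 = 21 minutes
= 21 minutes past 12:00 = 12:21

Final answer: 12:21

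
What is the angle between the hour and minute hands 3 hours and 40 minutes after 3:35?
First find the time 3 hours and 40 minutes after 3:35.
Total minutes: 3 x 60 + 35 + 3 x 60 + 40 = 435.
435 mod 720 = 435 minutes = 7:15.
Now compute the angle at 7:15:
Hour hand: 7 x 30 + 15 x 0.5 = 217.5 degrees
Minute hand: 15 x 6 = 90 degrees
Difference: |217.5 - 90| = 127.5 degrees
The angle is 127.5 degrees

Final answer: 127.5 degrees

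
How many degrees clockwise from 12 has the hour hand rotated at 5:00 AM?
The hour hand moves 30 degrees per hour and 0.5 degrees per minute.
At 5:00: (5) x 30 + 0 x 0.5 = 150 + 0 = 150 degrees

Final answer: 150 degrees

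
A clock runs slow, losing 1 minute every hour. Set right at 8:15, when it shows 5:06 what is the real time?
For every 60 true minutes, the faulty clock advances 59 minutes, so 1 faulty-clock minute corresponds to 60/59 true minutes.
From 8:15 to 5:06 on the faulty dial is 531 minutes.
True elapsed: 531 x 60/59 = 540 minutes = 9 hours.
True time: 8:15 + 9 hours = 5:15.

Final answer: 5:15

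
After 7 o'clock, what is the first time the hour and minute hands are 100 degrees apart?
At t minutes past 7:00, the hour hand is at 30 x 7 + 0.5t degrees and the minute hand is at 6t degrees.
The smaller angle between them is 100 degrees when |30H - 5.5t| = 100 or |30H - 5.5t| = 260.
With H = 7, solve 30 x 7 - 5.5t = +/- target for each target:
  t = (30 x 7 - 100) / 5.5 = 20
  t = (30 x 7 + 100) / 5.5 = 56.36
  t = (30 x 7 - 260) / 5.5 = -9.09 (outside (0, 60))
  t = (30 x 7 + 260) / 5.5 = 85.45 (outside (0, 60))
Valid solutions in (0, 60): {20, 56.36} minutes.
The first occurrence is t = 20 minutes.
The hands form a 100-degree angle at 20 minutes past 7:00.

Final answer: 20 minutes past 7:00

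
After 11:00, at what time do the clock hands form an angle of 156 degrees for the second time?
At t minutes past 11:00, the hour hand is at 30 x 11 + 0.5t degrees and the minute hand is at 6t degrees.
The smaller angle between them is 156 degrees when |30H - 5.5t| = 156 or |30H - 5.5t| = 204.
With H = 11, solve 30 x 11 - 5.5t = +/- target for each target:
  t = (30 x 11 - 156) / 5.5 = 31.64
  t = (30 x 11 + 156) / 5.5 = 88.36 (outside (0, 60))
  t = (30 x 11 - 204) / 5.5 = 22.91
  t = (30 x 11 + 204) / 5.5 = 97.09 (outside (0, 60))
Valid solutions in (0, 60): {22.91, 31.64} minutes.
The second occurrence is t = 31.64 minutes.
The hands form a 156-degree angle at 31.64 minutes past 11:00.

Final answer: 31.64 minutes past 11:00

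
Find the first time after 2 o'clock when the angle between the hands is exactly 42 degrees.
At t minutes past 2:00, the hour hand is at 30 x 2 + 0.5t degrees and the minute hand is at 6t degrees.
The smaller angle between them is 42 degrees when |30H - 5.5t| = 42 or |30H - 5.5t| = 318.
With H = 2, solve 30 x 2 - 5.5t = +/- target for each target:
  t = (30 x 2 - 42) / 5.5 = 3.27
  t = (30 x 2 + 42) / 5.5 = 18.55
  t = (30 x 2 - 318) / 5.5 = -46.91 (outside (0, 60))
  t = (30 x 2 + 318) / 5.5 = 68.73 (outside (0, 60))
Valid solutions in (0, 60): {3.27, 18.55} minutes.
The first occurrence is t = 3.27 minutes.
The hands form a 42-degree angle at 3.27 minutes past 2:00.

Final answer: 3.27 minutes past 2:00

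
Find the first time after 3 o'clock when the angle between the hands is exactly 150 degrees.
At t minutes past 3:00, the hour hand is at 30 x 3 + 0.5t degrees and the minute hand is at 6t degrees.
The smaller angle between them is 150 degrees when |30H - 5.5t| = 150 or |30H - 5.5t| = 210.
With H = 3, solve 30 x 3 - 5.5t = +/- target for each target:
  t = (30 x 3 - 150) / 5.5 = -10.91 (outside (0, 60))
  t = (30 x 3 + 150) / 5.5 = 43.64
  t = (30 x 3 - 210) / 5.5 = -21.82 (outside (0, 60))
  t = (30 x 3 + 210) / 5.5 = 54.55
Valid solutions in (0, 60): {43.64, 54.55} minutes.
The first occurrence is t = 43.64 minutes.
The hands form a 150-degree angle at 43.64 minutes past 3:00.

Final answer: 43.64 minutes past 3:00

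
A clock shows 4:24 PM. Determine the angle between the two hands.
Hour hand position: 4 x 30 + 24 x 0.5 = 132 degrees
Minute hand position: 24 x 6 = 144 degrees
Difference: |132 - 144| = 12 degrees
The angle between the hands is 12 degrees

Final answer: 12 degrees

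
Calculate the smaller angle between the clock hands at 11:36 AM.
Hour hand position: 11 x 30 + 36 x 0.5 = 348 degrees
Minute hand position: 36 x 6 = 216 degrees
Difference: |348 - 216| = 132 degrees
The angle between the hands is 132 degrees

Final answer: 132 degrees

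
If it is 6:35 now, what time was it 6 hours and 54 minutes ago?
Starting time: 6:35 = 395 total minutes past 12:00
Subtracting: 6 hours and 54 minutes = 414 minutes
395 - 414 = -19 (negative, add 12 hours = 720) = 701 minutes
= 11 hours and 41 minutes past 12:00 = 11:41

Final answer: 11:41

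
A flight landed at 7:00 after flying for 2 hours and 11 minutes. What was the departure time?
Starting time: 7:00 = 420 total minutes past 12:00
Subtracting: 2 hours and 11 minutes = 131 minutes
420 - 131 = 289 minutes
= 4 hours and 49 minutes past 12:00 = 4:49

Final answer: 4:49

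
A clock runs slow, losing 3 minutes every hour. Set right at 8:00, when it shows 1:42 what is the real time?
For every 60 true minutes, the faulty clock advances 57 minutes, so 1 faulty-clock minute corresponds to 60/57 true minutes.
From 8:00 to 1:42 on the faulty dial is 342 minutes.
True elapsed: 342 x 60/57 = 360 minutes = 6 hours.
True time: 8:00 + 6 hours = 2:00.

Final answer: 2:00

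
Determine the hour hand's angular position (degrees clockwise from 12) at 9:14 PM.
The hour hand moves 30 degrees per hour and 0.5 degrees per minute.
At 9:14: (9) x 30 + 14 x 0.5 = 270 + 7 = 277 degrees

Final answer: 277 degrees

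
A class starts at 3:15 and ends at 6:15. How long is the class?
From 3:15 to 6:15:
(6 x 60 + 15) - (3 x 60 + 15) = 375 - 195 = 180 minutes
= 3 hours

Final answer: 3 hours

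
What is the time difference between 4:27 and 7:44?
From 4:27 to 7:44:
(7 x 60 + 44) - (4 x 60 + 27) = 464 - 267 = 197 minutes
= 3 hours and 17 minutes

Final answer: 3 hours and 17 minutes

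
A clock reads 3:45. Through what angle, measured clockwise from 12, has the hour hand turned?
The hour hand moves 30 degrees per hour and 0.5 degrees per minute.
At 3:45: (3) x 30 + 45 x 0.5 = 90 + 22.5 = 112.5 degrees

Final answer: 112.5 degrees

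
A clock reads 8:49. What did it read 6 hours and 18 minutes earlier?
Starting time: 8:49 = 529 total minutes past 12:00
Subtracting: 6 hours and 18 minutes = 378 minutes
529 - 378 = 151 minutes
= 2 hours and 31 minutes past 12:00 = 2:31

Final answer: 2:31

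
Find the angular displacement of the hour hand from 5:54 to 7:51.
The hour hand moves 0.5 degrees per minute.
Time elapsed: 7:51 - 5:54 = 117 minutes
Angular displacement: 117 x 0.5 = 58.5 degrees

Final answer: 58.5 degrees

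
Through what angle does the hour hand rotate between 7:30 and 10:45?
The hour hand moves 0.5 degrees per minute.
Time elapsed: 10:45 - 7:30 = 195 minutes
Angular displacement: 195 x 0.5 = 97.5 degrees

Final answer: 97.5 degrees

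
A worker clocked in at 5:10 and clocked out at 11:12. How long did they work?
From 5:10 to 11:12:
(11 x 60 + 12) - (5 x 60 + 10) = 672 - 310 = 362 minutes
= 6 hours and 2 minutes

Final answer: 6 hours and 2 minutes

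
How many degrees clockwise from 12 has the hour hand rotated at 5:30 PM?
The hour hand moves 30 degrees per hour and 0.5 degrees per minute.
At 5:30: (5) x 30 + 30 x 0.5 = 150 + 15 = 165 degrees

Final answer: 165 degrees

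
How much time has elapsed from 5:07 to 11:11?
From 5:07 to 11:11:
(11 x 60 + 11) - (5 x 60 + 7) = 671 - 307 = 364 minutes
= 6 hours and 4 minutes

Final answer: 6 hours and 4 minutes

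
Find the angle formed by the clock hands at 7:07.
Hour hand position: 7 x 30 + 7 x 0.5 = 213.5 degrees
Minute hand position: 7 x 6 = 42 degrees
Difference: |213.5 - 42| = 171.5 degrees
The angle between the hands is 171.5 degrees

Final answer: 171.5 degrees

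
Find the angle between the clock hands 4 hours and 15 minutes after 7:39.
First find the time 4 hours and 15 minutes after 7:39.
Total minutes: 7 x 60 + 39 + 4 x 60 + 15 = 714.
714 mod 720 = 714 minutes = 11:54.
Now compute the angle at 11:54:
Hour hand: 11 x 30 + 54 x 0.5 = 357 degrees
Minute hand: 54 x 6 = 324 degrees
Difference: |357 - 324| = 33 degrees
The angle is 33 degrees

Final answer: 33 degrees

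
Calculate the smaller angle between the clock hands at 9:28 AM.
Hour hand position: 9 x 30 + 28 x 0.5 = 284 degrees
Minute hand position: 28 x 6 = 168 degrees
Difference: |284 - 168| = 116 degrees
The angle between the hands is 116 degrees

Final answer: 116 degrees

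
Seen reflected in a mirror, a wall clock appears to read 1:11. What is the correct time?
Reflection across the vertical (12-6) axis maps a hand at angle A degrees to (360 - A) degrees, which sends a reading of T minutes past 12:00 to (720 - T) minutes past 12:00.
Mirror reads 1:11 = 71 minutes past 12:00.
Actual time: (720 - 71) mod 720 = 649 minutes = 10:49.

Final answer: 10:49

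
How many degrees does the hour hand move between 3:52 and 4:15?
The hour hand moves 0.5 degrees per minute.
Time elapsed: 4:15 - 3:52 = 23 minutes
Angular displacement: 23 x 0.5 = 11.5 degrees

Final answer: 11.5 degrees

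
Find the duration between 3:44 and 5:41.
From 3:44 to 5:41:
(5 x 60 + 41) - (3 x 60 + 44) = 341 - 224 = 117 minutes
= 1 hour and 57 minutes

Final answer: 1 hour and 57 minutes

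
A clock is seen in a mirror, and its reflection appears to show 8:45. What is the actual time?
Reflection across the vertical (12-6) axis maps a hand at angle A degrees to (360 - A) degrees, which sends a reading of T minutes past 12:00 to (720 - T) minutes past 12:00.
Mirror reads 8:45 = 525 minutes past 12:00.
Actual time: (720 - 525) mod 720 = 195 minutes = 3:15.

Final answer: 3:15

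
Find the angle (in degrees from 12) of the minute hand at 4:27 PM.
The minute hand moves 6 degrees per minute.
At 4:27: 27 x 6 = 162 degrees

Final answer: 162 degrees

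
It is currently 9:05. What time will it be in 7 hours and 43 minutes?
Starting time: 9:05
Adding 43 minutes to 5 minutes: 5 + 43 = 48 minutes
Adding 7 hours: 9 + 7 = 16 - 12 = 4
Final time: 4:48

Final answer: 4:48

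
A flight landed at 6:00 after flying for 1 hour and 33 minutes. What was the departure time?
Starting time: 6:00 = 360 total minutes past 12:00
Subtracting: 1 hour and 33 minutes = 93 minutes
360 - 93 = 267 minutes
= 4 hours and 27 minutes past 12:00 = 4:27

Final answer: 4:27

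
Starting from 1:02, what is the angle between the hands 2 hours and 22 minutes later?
First find the time 2 hours and 22 minutes after 1:02.
Total minutes: 1 x 60 + 2 + 2 x 60 + 22 = 204.
204 mod 720 = 204 minutes = 3:24.
Now compute the angle at 3:24:
Hour hand: 3 x 30 + 24 x 0.5 = 102 degrees
Minute hand: 24 x 6 = 144 degrees
Difference: |102 - 144| = 42 degrees
The angle is 42 degrees

Final answer: 42 degrees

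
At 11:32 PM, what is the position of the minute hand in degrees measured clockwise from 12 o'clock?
The minute hand moves 6 degrees per minute.
At 11:32: 32 x 6 = 192 degrees

Final answer: 192 degrees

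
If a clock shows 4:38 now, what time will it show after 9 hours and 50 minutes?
Starting time: 4:38
Adding 50 minutes to 38 minutes: 38 + 50 = 88 minutes = 1 hour and 28 minutes
Adding 9 hours: 4 + 9 + 1 (carry) = 14 - 12 = 2
Final time: 2:28

Final answer: 2:28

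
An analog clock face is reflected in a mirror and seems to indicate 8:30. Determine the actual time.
Reflection across the vertical (12-6) axis maps a hand at angle A degrees to (360 - A) degrees, which sends a reading of T minutes past 12:00 to (720 - T) minutes past 12:00.
Mirror reads 8:30 = 510 minutes past 12:00.
Actual time: (720 - 510) mod 720 = 210 minutes = 3:30.

Final answer: 3:30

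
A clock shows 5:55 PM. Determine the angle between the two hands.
Hour hand position: 5 x 30 + 55 x 0.5 = 177.5 degrees
Minute hand position: 55 x 6 = 330 degrees
Difference: |177.5 - 330| = 152.5 degrees
The angle between the hands is 152.5 degrees

Final answer: 152.5 degrees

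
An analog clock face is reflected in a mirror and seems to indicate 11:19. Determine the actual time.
Reflection across the vertical (12-6) axis maps a hand at angle A degrees to (360 - A) degrees, which sends a reading of T minutes past 12:00 to (720 - T) minutes past 12:00.
Mirror reads 11:19 = 679 minutes past 12:00.
Actual time: (720 - 679) mod 720 = 41 minutes = 12:41.

Final answer: 12:41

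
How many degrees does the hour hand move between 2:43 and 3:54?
The hour hand moves 0.5 degrees per minute.
Time elapsed: 3:54 - 2:43 = 71 minutes
Angular displacement: 71 x 0.5 = 35.5 degrees

Final answer: 35.5 degrees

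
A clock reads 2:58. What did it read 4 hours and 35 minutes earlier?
Starting time: 2:58 = 178 total minutes past 12:00
Subtracting: 4 hours and 35 minutes = 275 minutes
178 - 275 = -97 (negative, add 12 hours = 720) = 623 minutes
= 10 hours and 23 minutes past 12:00 = 10:23

Final answer: 10:23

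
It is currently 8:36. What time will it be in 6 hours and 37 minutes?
Starting time: 8:36
Adding 37 minutes to 36 minutes: 36 + 37 = 73 minutes = 1 hour and 13 minutes
Adding 6 hours: 8 + 6 + 1 (carry) = 15 - 12 = 3
Final time: 3:13

Final answer: 3:13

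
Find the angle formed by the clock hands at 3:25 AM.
Hour hand position: 3 x 30 + 25 x 0.5 = 102.5 degrees
Minute hand position: 25 x 6 = 150 degrees
Difference: |102.5 - 150| = 47.5 degrees
The angle between the hands is 47.5 degrees

Final answer: 47.5 degrees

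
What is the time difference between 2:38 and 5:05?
From 2:38 to 5:05:
(5 x 60 + 5) - (2 x 60 + 38) = 305 - 158 = 147 minutes
= 2 hours and 27 minutes

Final answer: 2 hours and 27 minutes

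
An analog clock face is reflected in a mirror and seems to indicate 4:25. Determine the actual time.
Reflection across the vertical (12-6) axis maps a hand at angle A degrees to (360 - A) degrees, which sends a reading of T minutes past 12:00 to (720 - T) minutes past 12:00.
Mirror reads 4:25 = 265 minutes past 12:00.
Actual time: (720 - 265) mod 720 = 455 minutes = 7:35.

Final answer: 7:35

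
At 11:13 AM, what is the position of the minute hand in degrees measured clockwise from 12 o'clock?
The minute hand moves 6 degrees per minute.
At 11:13: 13 x 6 = 78 degrees

Final answer: 78 degrees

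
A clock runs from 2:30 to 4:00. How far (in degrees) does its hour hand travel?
The hour hand moves 0.5 degrees per minute.
Time elapsed: 4:00 - 2:30 = 90 minutes
Angular displacement: 90 x 0.5 = 45 degrees

Final answer: 45 degrees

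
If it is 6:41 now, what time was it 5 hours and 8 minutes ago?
Starting time: 6:41 = 401 total minutes past 12:00
Subtracting: 5 hours and 8 minutes = 308 minutes
401 - 308 = 93 minutes
= 1 hour and 33 minutes past 12:00 = 1:33

Final answer: 1:33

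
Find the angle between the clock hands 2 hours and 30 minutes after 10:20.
First find the time 2 hours and 30 minutes after 10:20.
Total minutes: 10 x 60 + 20 + 2 x 60 + 30 = 770.
770 mod 720 = 50 minutes = 12:50.
Now compute the angle at 12:50:
Hour hand: 0 x 30 + 50 x 0.5 = 25 degrees
Minute hand: 50 x 6 = 300 degrees
Difference: |25 - 300| = 275 degrees
Smaller angle: 360 - 275 = 85 degrees

Final answer: 85 degrees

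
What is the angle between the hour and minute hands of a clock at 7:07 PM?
Hour hand position: 7 x 30 + 7 x 0.5 = 213.5 degrees
Minute hand position: 7 x 6 = 42 degrees
Difference: |213.5 - 42| = 171.5 degrees
The angle between the hands is 171.5 degrees

Final answer: 171.5 degrees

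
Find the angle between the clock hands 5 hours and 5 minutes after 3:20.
First find the time 5 hours and 5 minutes after 3:20.
Total minutes: 3 x 60 + 20 + 5 x 60 + 5 = 505.
505 mod 720 = 505 minutes = 8:25.
Now compute the angle at 8:25:
Hour hand: 8 x 30 + 25 x 0.5 = 252.5 degrees
Minute hand: 25 x 6 = 150 degrees
Difference: |252.5 - 150| = 102.5 degrees
The angle is 102.5 degrees

Final answer: 102.5 degrees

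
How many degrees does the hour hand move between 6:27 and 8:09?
The hour hand moves 0.5 degrees per minute.
Time elapsed: 8:09 - 6:27 = 102 minutes
Angular displacement: 102 x 0.5 = 51 degrees

Final answer: 51 degrees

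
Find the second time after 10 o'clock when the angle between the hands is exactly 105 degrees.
At t minutes past 10:00, the hour hand is at 30 x 10 + 0.5t degrees and the minute hand is at 6t degrees.
The smaller angle between them is 105 degrees when |30H - 5.5t| = 105 or |30H - 5.5t| = 255.
With H = 10, solve 30 x 10 - 5.5t = +/- target for each target:
  t = (30 x 10 - 105) / 5.5 = 35.45
  t = (30 x 10 + 105) / 5.5 = 73.64 (outside (0, 60))
  t = (30 x 10 - 255) / 5.5 = 8.18
  t = (30 x 10 + 255) / 5.5 = 100.91 (outside (0, 60))
Valid solutions in (0, 60): {8.18, 35.45} minutes.
The second occurrence is t = 35.45 minutes.
The hands form a 105-degree angle at 35.45 minutes past 10:00.

Final answer: 35.45 minutes past 10:00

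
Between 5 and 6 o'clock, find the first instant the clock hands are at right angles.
At t minutes past 5:00, the hour hand is at 30 x 5 + 0.5t degrees and the minute hand is at 6t degrees.
The smaller angle between them is 90 degrees when |30H - 5.5t| = 90 or |30H - 5.5t| = 270.
With H = 5, solve 30 x 5 - 5.5t = +/- target for each target:
  t = (30 x 5 - 90) / 5.5 = 10.91
  t = (30 x 5 + 90) / 5.5 = 43.64
  t = (30 x 5 - 270) / 5.5 = -21.82 (outside (0, 60))
  t = (30 x 5 + 270) / 5.5 = 76.36 (outside (0, 60))
Valid solutions in (0, 60): {10.91, 43.64} minutes.
First occurrence: t = 10.91 minutes.
The hands are at right angles at 10.91 minutes past 5:00.

Final answer: 10.91 minutes past 5:00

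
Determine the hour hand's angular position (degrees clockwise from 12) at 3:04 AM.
The hour hand moves 30 degrees per hour and 0.5 degrees per minute.
At 3:04: (3) x 30 + 4 x 0.5 = 90 + 2 = 92 degrees

Final answer: 92 degrees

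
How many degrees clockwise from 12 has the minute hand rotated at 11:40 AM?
The minute hand moves 6 degrees per minute.
At 11:40: 40 x 6 = 240 degrees

Final answer: 240 degrees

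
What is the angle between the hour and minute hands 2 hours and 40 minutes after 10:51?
First find the time 2 hours and 40 minutes after 10:51.
Total minutes: 10 x 60 + 51 + 2 x 60 + 40 = 811.
811 mod 720 = 91 minutes = 1:31.
Now compute the angle at 1:31:
Hour hand: 1 x 30 + 31 x 0.5 = 45.5 degrees
Minute hand: 31 x 6 = 186 degrees
Difference: |45.5 - 186| = 140.5 degrees
The angle is 140.5 degrees

Final answer: 140.5 degrees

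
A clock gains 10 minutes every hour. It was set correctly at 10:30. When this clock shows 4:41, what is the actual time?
For every 60 true minutes, the faulty clock advances 70 minutes, so 1 faulty-clock minute corresponds to 60/70 true minutes.
From 10:30 to 4:41 on the faulty dial is 371 minutes.
True elapsed: 371 x 60/70 = 318 minutes = 5 hours and 18 minutes.
True time: 10:30 + 5 hours and 18 minutes = 3:48.

Final answer: 3:48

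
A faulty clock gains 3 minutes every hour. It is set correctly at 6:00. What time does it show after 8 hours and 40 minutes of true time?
For every 60 true minutes, the faulty clock advances 60 + 3 = 63 minutes.
True elapsed: 8 hours and 40 minutes = 520 minutes.
Faulty clock advances: 520 x 63/60 = 546 minutes (drift: 26 minutes ahead).
Shown time: 6:00 + 546 minutes = 3:06.

Final answer: 3:06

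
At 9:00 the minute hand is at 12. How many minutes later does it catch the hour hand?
The minute hand gains 5.5 degrees per minute on the hour hand.
At 9:00, the hour hand is at 270 degrees and the minute hand is at 0 degrees.
The gap is 270 degrees. Time to close: 270/5.5 = 60 x 9/11 = 49.09 minutes.
The hands overlap at 49.09 minutes past 9:00.

Final answer: 49.09 minutes past 9:00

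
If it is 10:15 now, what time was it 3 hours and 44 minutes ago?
Starting time: 10:15 = 615 total minutes past 12:00
Subtracting: 3 hours and 44 minutes = 224 minutes
615 - 224 = 391 minutes
= 6 hours and 31 minutes past 12:00 = 6:31

Final answer: 6:31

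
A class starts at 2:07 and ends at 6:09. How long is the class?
From 2:07 to 6:09:
(6 x 60 + 9) - (2 x 60 + 7) = 369 - 127 = 242 minutes
= 4 hours and 2 minutes

Final answer: 4 hours and 2 minutes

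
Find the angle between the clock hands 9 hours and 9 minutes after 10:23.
First find the time 9 hours and 9 minutes after 10:23.
Total minutes: 10 x 60 + 23 + 9 x 60 + 9 = 1172.
1172 mod 720 = 452 minutes = 7:32.
Now compute the angle at 7:32:
Hour hand: 7 x 30 + 32 x 0.5 = 226 degrees
Minute hand: 32 x 6 = 192 degrees
Difference: |226 - 192| = 34 degrees
The angle is 34 degrees

Final answer: 34 degrees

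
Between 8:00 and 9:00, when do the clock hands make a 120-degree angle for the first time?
At t minutes past 8:00, the hour hand is at 30 x 8 + 0.5t degrees and the minute hand is at 6t degrees.
The smaller angle between them is 120 degrees when |30H - 5.5t| = 120 or |30H - 5.5t| = 240.
With H = 8, solve 30 x 8 - 5.5t = +/- target for each target:
  t = (30 x 8 - 120) / 5.5 = 21.82
  t = (30 x 8 + 120) / 5.5 = 65.45 (outside (0, 60))
  t = (30 x 8 - 240) / 5.5 = 0 (outside (0, 60))
  t = (30 x 8 + 240) / 5.5 = 87.27 (outside (0, 60))
Valid solutions in (0, 60): {21.82} minutes.
The first occurrence is t = 21.82 minutes.
The hands form a 120-degree angle at 21.82 minutes past 8:00.

Final answer: 21.82 minutes past 8:00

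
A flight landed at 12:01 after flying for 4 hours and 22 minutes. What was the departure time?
Starting time: 12:01 = 1 total minutes past 12:00
Subtracting: 4 hours and 22 minutes = 262 minutes
1 - 262 = -261 (negative, add 12 hours = 720) = 459 minutes
= 7 hours and 39 minutes past 12:00 = 7:39

Final answer: 7:39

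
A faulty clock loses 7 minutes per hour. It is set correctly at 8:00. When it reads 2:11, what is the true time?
For every 60 true minutes, the faulty clock advances 53 minutes, so 1 faulty-clock minute corresponds to 60/53 true minutes.
From 8:00 to 2:11 on the faulty dial is 371 minutes.
True elapsed: 371 x 60/53 = 420 minutes = 7 hours.
True time: 8:00 + 7 hours = 3:00.

Final answer: 3:00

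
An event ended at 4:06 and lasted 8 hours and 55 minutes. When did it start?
Starting time: 4:06 = 246 total minutes past 12:00
Subtracting: 8 hours and 55 minutes = 535 minutes
246 - 535 = -289 (negative, add 12 hours = 720) = 431 minutes
= 7 hours and 11 minutes past 12:00 = 7:11

Final answer: 7:11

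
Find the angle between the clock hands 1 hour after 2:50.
First find the time 1 hour after 2:50.
Total minutes: 2 x 60 + 50 + 1 x 60 + 0 = 230.
230 mod 720 = 230 minutes = 3:50.
Now compute the angle at 3:50:
Hour hand: 3 x 30 + 50 x 0.5 = 115 degrees
Minute hand: 50 x 6 = 300 degrees
Difference: |115 - 300| = 185 degrees
Smaller angle: 360 - 185 = 175 degrees

Final answer: 175 degrees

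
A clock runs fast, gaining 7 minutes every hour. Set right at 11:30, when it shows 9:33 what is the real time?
For every 60 true minutes, the faulty clock advances 67 minutes, so 1 faulty-clock minute corresponds to 60/67 true minutes.
From 11:30 to 9:33 on the faulty dial is 603 minutes.
True elapsed: 603 x 60/67 = 540 minutes = 9 hours.
True time: 11:30 + 9 hours = 8:30.

Final answer: 8:30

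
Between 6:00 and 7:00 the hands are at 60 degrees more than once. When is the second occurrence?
At t minutes past 6:00, the hour hand is at 30 x 6 + 0.5t degrees and the minute hand is at 6t degrees.
The smaller angle between them is 60 degrees when |30H - 5.5t| = 60 or |30H - 5.5t| = 300.
With H = 6, solve 30 x 6 - 5.5t = +/- target for each target:
  t = (30 x 6 - 60) / 5.5 = 21.82
  t = (30 x 6 + 60) / 5.5 = 43.64
  t = (30 x 6 - 300) / 5.5 = -21.82 (outside (0, 60))
  t = (30 x 6 + 300) / 5.5 = 87.27 (outside (0, 60))
Valid solutions in (0, 60): {21.82, 43.64} minutes.
The second occurrence is t = 43.64 minutes.
The hands form a 60-degree angle at 43.64 minutes past 6:00.

Final answer: 43.64 minutes past 6:00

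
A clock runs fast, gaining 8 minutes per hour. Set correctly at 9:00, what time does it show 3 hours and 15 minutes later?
For every 60 true minutes, the faulty clock advances 60 + 8 = 68 minutes.
True elapsed: 3 hours and 15 minutes = 195 minutes.
Faulty clock advances: 195 x 68/60 = 221 minutes (drift: 26 minutes ahead).
Shown time: 9:00 + 221 minutes = 12:41.

Final answer: 12:41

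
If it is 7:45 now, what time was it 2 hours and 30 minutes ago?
Starting time: 7:45 = 465 total minutes past 12:00
Subtracting: 2 hours and 30 minutes = 150 minutes
465 - 150 = 315 minutes
= 5 hours and 15 minutes past 12:00 = 5:15

Final answer: 5:15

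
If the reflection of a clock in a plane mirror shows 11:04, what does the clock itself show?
Reflection across the vertical (12-6) axis maps a hand at angle A degrees to (360 - A) degrees, which sends a reading of T minutes past 12:00 to (720 - T) minutes past 12:00.
Mirror reads 11:04 = 664 minutes past 12:00.
Actual time: (720 - 664) mod 720 = 56 minutes = 12:56.

Final answer: 12:56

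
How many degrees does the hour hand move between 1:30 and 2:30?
The hour hand moves 0.5 degrees per minute.
Time elapsed: 2:30 - 1:30 = 60 minutes
Angular displacement: 60 x 0.5 = 30 degrees

Final answer: 30 degrees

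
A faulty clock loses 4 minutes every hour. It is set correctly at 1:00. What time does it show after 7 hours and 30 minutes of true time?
For every 60 true minutes, the faulty clock advances 60 - 4 = 56 minutes.
True elapsed: 7 hours and 30 minutes = 450 minutes.
Faulty clock advances: 450 x 56/60 = 420 minutes (drift: 30 minutes behind).
Shown time: 1:00 + 420 minutes = 8:00.

Final answer: 8:00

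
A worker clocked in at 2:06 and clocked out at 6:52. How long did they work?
From 2:06 to 6:52:
(6 x 60 + 52) - (2 x 60 + 6) = 412 - 126 = 286 minutes
= 4 hours and 46 minutes

Final answer: 4 hours and 46 minutes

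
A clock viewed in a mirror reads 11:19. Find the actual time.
Reflection across the vertical (12-6) axis maps a hand at angle A degrees to (360 - A) degrees, which sends a reading of T minutes past 12:00 to (720 - T) minutes past 12:00.
Mirror reads 11:19 = 679 minutes past 12:00.
Actual time: (720 - 679) mod 720 = 41 minutes = 12:41.

Final answer: 12:41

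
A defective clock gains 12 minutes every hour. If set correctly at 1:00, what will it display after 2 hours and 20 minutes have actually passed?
For every 60 true minutes, the faulty clock advances 60 + 12 = 72 minutes.
True elapsed: 2 hours and 20 minutes = 140 minutes.
Faulty clock advances: 140 x 72/60 = 168 minutes (drift: 28 minutes ahead).
Shown time: 1:00 + 168 minutes = 3:48.

Final answer: 3:48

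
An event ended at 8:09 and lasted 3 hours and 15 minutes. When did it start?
Starting time: 8:09 = 489 total minutes past 12:00
Subtracting: 3 hours and 15 minutes = 195 minutes
489 - 195 = 294 minutes
= 4 hours and 54 minutes past 12:00 = 4:54

Final answer: 4:54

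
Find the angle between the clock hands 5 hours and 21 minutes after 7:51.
First find the time 5 hours and 21 minutes after 7:51.
Total minutes: 7 x 60 + 51 + 5 x 60 + 21 = 792.
792 mod 720 = 72 minutes = 1:12.
Now compute the angle at 1:12:
Hour hand: 1 x 30 + 12 x 0.5 = 36 degrees
Minute hand: 12 x 6 = 72 degrees
Difference: |36 - 72| = 36 degrees
The angle is 36 degrees

Final answer: 36 degrees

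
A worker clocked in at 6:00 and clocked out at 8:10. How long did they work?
From 6:00 to 8:10:
(8 x 60 + 10) - (6 x 60 + 0) = 490 - 360 = 130 minutes
= 2 hours and 10 minutes

Final answer: 2 hours and 10 minutes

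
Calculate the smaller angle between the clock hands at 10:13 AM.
Hour hand position: 10 x 30 + 13 x 0.5 = 306.5 degrees
Minute hand position: 13 x 6 = 78 degrees
Difference: |306.5 - 78| = 228.5 degrees
Since 228.5 > 180, the smaller angle is 360 - 228.5 = 131.5 degrees

Final answer: 131.5 degrees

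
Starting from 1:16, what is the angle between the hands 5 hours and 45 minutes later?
First find the time 5 hours and 45 minutes after 1:16.
Total minutes: 1 x 60 + 16 + 5 x 60 + 45 = 421.
421 mod 720 = 421 minutes = 7:01.
Now compute the angle at 7:01:
Hour hand: 7 x 30 + 1 x 0.5 = 210.5 degrees
Minute hand: 1 x 6 = 6 degrees
Difference: |210.5 - 6| = 204.5 degrees
Smaller angle: 360 - 204.5 = 155.5 degrees

Final answer: 155.5 degrees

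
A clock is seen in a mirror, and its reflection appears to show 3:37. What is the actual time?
Reflection across the vertical (12-6) axis maps a hand at angle A degrees to (360 - A) degrees, which sends a reading of T minutes past 12:00 to (720 - T) minutes past 12:00.
Mirror reads 3:37 = 217 minutes past 12:00.
Actual time: (720 - 217) mod 720 = 503 minutes = 8:23.

Final answer: 8:23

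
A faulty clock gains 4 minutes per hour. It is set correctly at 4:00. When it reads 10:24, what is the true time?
For every 60 true minutes, the faulty clock advances 64 minutes, so 1 faulty-clock minute corresponds to 60/64 true minutes.
From 4:00 to 10:24 on the faulty dial is 384 minutes.
True elapsed: 384 x 60/64 = 360 minutes = 6 hours.
True time: 4:00 + 6 hours = 10:00.

Final answer: 10:00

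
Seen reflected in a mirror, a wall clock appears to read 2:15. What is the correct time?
Reflection across the vertical (12-6) axis maps a hand at angle A degrees to (360 - A) degrees, which sends a reading of T minutes past 12:00 to (720 - T) minutes past 12:00.
Mirror reads 2:15 = 135 minutes past 12:00.
Actual time: (720 - 135) mod 720 = 585 minutes = 9:45.

Final answer: 9:45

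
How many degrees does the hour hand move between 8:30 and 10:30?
The hour hand moves 0.5 degrees per minute.
Time elapsed: 10:30 - 8:30 = 120 minutes
Angular displacement: 120 x 0.5 = 60 degrees

Final answer: 60 degrees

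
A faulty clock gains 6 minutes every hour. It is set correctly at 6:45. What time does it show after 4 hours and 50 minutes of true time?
For every 60 true minutes, the faulty clock advances 60 + 6 = 66 minutes.
True elapsed: 4 hours and 50 minutes = 290 minutes.
Faulty clock advances: 290 x 66/60 = 319 minutes (drift: 29 minutes ahead).
Shown time: 6:45 + 319 minutes = 12:04.

Final answer: 12:04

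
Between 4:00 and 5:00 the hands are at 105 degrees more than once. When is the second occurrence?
At t minutes past 4:00, the hour hand is at 30 x 4 + 0.5t degrees and the minute hand is at 6t degrees.
The smaller angle between them is 105 degrees when |30H - 5.5t| = 105 or |30H - 5.5t| = 255.
With H = 4, solve 30 x 4 - 5.5t = +/- target for each target:
  t = (30 x 4 - 105) / 5.5 = 2.73
  t = (30 x 4 + 105) / 5.5 = 40.91
  t = (30 x 4 - 255) / 5.5 = -24.55 (outside (0, 60))
  t = (30 x 4 + 255) / 5.5 = 68.18 (outside (0, 60))
Valid solutions in (0, 60): {2.73, 40.91} minutes.
The second occurrence is t = 40.91 minutes.
The hands form a 105-degree angle at 40.91 minutes past 4:00.

Final answer: 40.91 minutes past 4:00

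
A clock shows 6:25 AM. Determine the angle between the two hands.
Hour hand position: 6 x 30 + 25 x 0.5 = 192.5 degrees
Minute hand position: 25 x 6 = 150 degrees
Difference: |192.5 - 150| = 42.5 degrees
The angle between the hands is 42.5 degrees

Final answer: 42.5 degrees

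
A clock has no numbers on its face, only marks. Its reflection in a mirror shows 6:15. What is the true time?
Reflection across the vertical (12-6) axis maps a hand at angle A degrees to (360 - A) degrees, which sends a reading of T minutes past 12:00 to (720 - T) minutes past 12:00.
Mirror reads 6:15 = 375 minutes past 12:00.
Actual time: (720 - 375) mod 720 = 345 minutes = 5:45.

Final answer: 5:45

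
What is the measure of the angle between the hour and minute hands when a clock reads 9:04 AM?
Hour hand position: 9 x 30 + 4 x 0.5 = 272 degrees
Minute hand position: 4 x 6 = 24 degrees
Difference: |272 - 24| = 248 degrees
Since 248 > 180, the smaller angle is 360 - 248 = 112 degrees

Final answer: 112 degrees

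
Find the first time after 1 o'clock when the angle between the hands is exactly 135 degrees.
At t minutes past 1:00, the hour hand is at 30 x 1 + 0.5t degrees and the minute hand is at 6t degrees.
The smaller angle between them is 135 degrees when |30H - 5.5t| = 135 or |30H - 5.5t| = 225.
With H = 1, solve 30 x 1 - 5.5t = +/- target for each target:
  t = (30 x 1 - 135) / 5.5 = -19.09 (outside (0, 60))
  t = (30 x 1 + 135) / 5.5 = 30
  t = (30 x 1 - 225) / 5.5 = -35.45 (outside (0, 60))
  t = (30 x 1 + 225) / 5.5 = 46.36
Valid solutions in (0, 60): {30, 46.36} minutes.
The first occurrence is t = 30 minutes.
The hands form a 135-degree angle at 30 minutes past 1:00.

Final answer: 30 minutes past 1:00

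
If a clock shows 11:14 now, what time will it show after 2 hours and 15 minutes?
Starting time: 11:14
Adding 15 minutes to 14 minutes: 14 + 15 = 29 minutes
Adding 2 hours: 11 + 2 = 13 - 12 = 1
Final time: 1:29

Final answer: 1:29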